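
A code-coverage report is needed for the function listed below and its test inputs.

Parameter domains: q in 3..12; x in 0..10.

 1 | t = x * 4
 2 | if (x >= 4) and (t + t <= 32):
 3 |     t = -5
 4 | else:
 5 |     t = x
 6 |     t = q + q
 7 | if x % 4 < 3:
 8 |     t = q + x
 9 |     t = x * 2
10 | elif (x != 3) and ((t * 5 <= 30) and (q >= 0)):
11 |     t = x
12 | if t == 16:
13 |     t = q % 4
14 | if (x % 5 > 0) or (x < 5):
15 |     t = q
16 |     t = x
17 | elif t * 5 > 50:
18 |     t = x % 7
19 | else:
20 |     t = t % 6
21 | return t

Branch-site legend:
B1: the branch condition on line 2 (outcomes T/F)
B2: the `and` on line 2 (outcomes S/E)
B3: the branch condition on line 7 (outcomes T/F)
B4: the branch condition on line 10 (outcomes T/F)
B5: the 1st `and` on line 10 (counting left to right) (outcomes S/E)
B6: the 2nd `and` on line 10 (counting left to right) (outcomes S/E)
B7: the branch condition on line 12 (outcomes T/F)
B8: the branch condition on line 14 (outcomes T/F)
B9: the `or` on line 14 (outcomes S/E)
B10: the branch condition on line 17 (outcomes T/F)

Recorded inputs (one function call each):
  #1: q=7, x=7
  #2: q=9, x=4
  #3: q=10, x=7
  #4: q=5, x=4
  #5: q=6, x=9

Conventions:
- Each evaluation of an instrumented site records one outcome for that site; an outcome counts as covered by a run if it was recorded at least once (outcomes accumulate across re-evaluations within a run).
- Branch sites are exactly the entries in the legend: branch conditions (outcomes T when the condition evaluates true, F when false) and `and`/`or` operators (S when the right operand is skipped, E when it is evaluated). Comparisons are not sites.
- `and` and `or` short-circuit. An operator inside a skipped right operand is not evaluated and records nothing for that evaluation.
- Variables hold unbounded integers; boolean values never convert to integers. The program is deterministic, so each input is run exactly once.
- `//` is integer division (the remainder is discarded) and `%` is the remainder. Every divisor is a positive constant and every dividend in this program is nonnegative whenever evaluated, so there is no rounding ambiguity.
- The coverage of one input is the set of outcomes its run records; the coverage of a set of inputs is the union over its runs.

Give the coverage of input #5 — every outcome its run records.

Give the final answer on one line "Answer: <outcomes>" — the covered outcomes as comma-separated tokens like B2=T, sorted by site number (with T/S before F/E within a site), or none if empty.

Running input #5 (q=6, x=9), event by event:
  B2->E, B1->F, B3->T, B7->F, B9->S, B8->T
distinct outcomes covered: B1=F, B2=E, B3=T, B7=F, B8=T, B9=S

Answer: B1=F, B2=E, B3=T, B7=F, B8=T, B9=S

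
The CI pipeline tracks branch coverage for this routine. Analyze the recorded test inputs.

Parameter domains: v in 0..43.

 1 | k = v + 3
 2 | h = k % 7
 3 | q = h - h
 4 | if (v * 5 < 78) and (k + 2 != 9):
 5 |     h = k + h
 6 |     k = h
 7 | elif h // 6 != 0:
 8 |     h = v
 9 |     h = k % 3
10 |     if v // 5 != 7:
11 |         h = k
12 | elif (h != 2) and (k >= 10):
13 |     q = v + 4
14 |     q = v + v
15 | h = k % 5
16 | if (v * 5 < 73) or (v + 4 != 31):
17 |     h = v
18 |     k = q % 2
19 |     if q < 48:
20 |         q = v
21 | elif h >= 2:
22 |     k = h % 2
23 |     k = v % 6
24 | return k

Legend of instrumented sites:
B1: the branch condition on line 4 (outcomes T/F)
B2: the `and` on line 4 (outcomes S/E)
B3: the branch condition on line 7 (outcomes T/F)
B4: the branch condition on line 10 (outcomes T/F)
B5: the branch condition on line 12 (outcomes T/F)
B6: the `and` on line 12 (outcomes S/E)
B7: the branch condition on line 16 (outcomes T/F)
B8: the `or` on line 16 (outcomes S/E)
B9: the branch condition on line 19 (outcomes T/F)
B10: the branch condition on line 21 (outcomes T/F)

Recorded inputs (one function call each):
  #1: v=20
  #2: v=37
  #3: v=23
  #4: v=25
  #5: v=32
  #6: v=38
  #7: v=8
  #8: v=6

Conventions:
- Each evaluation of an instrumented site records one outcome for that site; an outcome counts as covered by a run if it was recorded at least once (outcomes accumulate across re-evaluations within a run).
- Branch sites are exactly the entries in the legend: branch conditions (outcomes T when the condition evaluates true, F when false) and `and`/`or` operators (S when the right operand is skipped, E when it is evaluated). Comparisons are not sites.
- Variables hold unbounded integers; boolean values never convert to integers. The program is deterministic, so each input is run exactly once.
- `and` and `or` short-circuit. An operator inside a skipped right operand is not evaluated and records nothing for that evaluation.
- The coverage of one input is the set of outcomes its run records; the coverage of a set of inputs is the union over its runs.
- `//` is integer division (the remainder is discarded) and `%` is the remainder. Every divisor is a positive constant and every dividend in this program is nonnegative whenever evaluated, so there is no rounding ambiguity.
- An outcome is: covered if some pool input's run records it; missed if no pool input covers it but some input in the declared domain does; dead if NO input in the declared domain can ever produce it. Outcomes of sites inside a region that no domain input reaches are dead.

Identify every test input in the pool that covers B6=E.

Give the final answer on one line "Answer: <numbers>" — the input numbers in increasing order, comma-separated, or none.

input #1 (v=20): never hits B6=E
input #2 (v=37): hits B6=E
input #3 (v=23): hits B6=E
input #4 (v=25): hits B6=E
input #5 (v=32): hits B6=E
input #6 (v=38): never hits B6=E
input #7 (v=8): never hits B6=E
input #8 (v=6): never hits B6=E

Answer: 2, 3, 4, 5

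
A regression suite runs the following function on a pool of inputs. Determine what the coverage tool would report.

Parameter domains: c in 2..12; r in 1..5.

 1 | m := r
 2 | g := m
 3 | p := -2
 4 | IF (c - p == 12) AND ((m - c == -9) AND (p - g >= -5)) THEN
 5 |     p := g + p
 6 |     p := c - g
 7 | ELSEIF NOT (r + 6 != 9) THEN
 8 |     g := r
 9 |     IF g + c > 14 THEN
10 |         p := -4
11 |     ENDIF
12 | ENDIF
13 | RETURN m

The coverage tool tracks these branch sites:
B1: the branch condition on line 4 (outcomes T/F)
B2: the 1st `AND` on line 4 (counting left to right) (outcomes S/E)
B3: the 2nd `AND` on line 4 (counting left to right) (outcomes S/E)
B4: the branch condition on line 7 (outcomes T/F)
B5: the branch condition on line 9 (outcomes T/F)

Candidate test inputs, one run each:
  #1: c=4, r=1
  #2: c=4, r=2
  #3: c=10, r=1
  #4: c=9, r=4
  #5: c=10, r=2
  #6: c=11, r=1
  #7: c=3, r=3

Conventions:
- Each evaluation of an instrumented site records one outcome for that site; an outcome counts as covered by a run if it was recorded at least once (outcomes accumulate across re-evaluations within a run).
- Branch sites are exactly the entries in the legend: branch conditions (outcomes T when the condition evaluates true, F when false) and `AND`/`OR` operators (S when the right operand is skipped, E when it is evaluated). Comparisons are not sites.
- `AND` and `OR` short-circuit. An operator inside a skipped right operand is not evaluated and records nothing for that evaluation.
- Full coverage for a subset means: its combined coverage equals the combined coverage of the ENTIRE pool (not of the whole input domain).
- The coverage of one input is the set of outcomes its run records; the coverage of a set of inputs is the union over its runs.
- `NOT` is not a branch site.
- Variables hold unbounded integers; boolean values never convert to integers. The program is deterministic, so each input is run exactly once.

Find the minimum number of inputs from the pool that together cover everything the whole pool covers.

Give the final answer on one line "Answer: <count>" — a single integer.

input #1, c=4, r=1: outcomes B1=F, B2=S, B4=F
input #2, c=4, r=2: outcomes B1=F, B2=S, B4=F
input #3, c=10, r=1: outcomes B1=T, B2=E, B3=E
input #4, c=9, r=4: outcomes B1=F, B2=S, B4=F
input #5, c=10, r=2: outcomes B1=F, B2=E, B3=S, B4=F
input #6, c=11, r=1: outcomes B1=F, B2=S, B4=F
input #7, c=3, r=3: outcomes B1=F, B2=S, B4=T, B5=F
pool-wide coverage (9 outcomes): B1=T, B1=F, B2=S, B2=E, B3=S, B3=E, B4=T, B4=F, B5=F
no size-1 subset reaches all 9 outcomes (best union: 4/9)
no size-2 subset reaches all 9 outcomes (best union: 7/9)
at size 3, {3, 5, 7} reaches all 9 outcomes; every lexicographically earlier size-3 subset fails

Answer: 3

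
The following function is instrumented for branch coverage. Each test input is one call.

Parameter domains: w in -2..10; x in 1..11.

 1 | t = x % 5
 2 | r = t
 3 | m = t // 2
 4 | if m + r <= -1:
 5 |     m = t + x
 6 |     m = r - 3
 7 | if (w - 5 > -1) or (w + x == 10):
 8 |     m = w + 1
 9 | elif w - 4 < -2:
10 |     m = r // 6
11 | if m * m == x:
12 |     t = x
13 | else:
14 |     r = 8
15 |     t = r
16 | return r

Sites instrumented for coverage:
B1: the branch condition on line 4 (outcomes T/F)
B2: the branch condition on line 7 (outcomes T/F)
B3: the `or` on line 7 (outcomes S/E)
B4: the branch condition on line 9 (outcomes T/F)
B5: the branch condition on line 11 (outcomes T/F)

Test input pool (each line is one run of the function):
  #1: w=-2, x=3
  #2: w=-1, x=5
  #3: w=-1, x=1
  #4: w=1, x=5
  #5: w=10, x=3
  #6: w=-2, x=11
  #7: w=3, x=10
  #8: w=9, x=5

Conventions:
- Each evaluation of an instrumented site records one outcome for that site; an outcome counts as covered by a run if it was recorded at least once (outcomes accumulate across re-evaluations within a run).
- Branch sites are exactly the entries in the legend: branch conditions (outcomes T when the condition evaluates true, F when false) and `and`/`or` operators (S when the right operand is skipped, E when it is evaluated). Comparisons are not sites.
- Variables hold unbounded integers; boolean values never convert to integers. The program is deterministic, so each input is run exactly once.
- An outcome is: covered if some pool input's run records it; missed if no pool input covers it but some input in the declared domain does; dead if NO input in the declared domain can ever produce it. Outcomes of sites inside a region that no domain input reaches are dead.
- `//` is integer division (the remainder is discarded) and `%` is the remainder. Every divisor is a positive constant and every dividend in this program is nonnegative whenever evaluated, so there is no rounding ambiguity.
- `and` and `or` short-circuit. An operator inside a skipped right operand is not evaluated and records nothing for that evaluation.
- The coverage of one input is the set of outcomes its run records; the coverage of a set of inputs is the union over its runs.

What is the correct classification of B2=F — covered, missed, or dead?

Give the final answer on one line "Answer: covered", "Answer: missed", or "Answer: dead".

B2=F is recorded by pool input(s) 1, 2, 3, 4, 6, 7 -> covered

Answer: covered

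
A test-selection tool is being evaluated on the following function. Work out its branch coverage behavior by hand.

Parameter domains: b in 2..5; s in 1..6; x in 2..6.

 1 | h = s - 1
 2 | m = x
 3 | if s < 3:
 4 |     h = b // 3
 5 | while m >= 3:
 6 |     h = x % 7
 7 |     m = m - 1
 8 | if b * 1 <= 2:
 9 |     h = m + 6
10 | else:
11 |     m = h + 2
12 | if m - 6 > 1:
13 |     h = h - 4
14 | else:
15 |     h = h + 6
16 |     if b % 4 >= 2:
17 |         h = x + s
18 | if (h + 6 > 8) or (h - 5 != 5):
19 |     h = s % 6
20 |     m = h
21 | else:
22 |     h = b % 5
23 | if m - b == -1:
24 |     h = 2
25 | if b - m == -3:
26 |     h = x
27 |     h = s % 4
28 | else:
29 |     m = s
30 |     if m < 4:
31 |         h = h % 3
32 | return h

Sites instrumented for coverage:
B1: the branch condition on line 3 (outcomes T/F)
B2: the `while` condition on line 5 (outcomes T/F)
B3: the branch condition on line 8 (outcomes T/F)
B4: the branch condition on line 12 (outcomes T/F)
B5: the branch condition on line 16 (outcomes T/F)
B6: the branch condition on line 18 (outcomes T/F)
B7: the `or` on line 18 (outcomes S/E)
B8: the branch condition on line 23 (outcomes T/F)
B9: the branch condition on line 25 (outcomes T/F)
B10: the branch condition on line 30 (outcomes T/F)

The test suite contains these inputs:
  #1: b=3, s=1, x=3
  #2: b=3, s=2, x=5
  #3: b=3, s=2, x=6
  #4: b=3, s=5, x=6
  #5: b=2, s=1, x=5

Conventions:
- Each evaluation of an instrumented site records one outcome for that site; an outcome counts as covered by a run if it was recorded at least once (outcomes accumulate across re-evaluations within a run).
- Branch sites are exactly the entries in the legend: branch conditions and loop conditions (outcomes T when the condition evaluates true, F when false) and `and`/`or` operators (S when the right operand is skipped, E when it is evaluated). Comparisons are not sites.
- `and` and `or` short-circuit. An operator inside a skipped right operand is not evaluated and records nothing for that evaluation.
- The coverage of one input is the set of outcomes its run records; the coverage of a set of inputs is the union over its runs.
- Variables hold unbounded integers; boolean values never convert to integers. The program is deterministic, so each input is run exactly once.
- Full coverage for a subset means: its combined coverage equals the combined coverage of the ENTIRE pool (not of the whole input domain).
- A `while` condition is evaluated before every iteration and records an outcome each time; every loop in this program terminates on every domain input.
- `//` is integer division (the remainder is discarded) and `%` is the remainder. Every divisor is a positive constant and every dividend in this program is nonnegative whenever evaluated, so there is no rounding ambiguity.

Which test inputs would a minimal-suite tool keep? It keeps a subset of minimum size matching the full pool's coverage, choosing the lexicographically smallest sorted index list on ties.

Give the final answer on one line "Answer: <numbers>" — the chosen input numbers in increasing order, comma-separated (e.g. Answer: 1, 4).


input #1, b=3, s=1, x=3: events B1->T, B2->T, B2->F, B3->F, B4->F, B5->T, B7->S, B6->T, B8->F, B9->F, B10->T; outcomes B1=T, B2=T, B2=F, B3=F, B4=F, B5=T, B6=T, B7=S, B8=F, B9=F, B10=T
input #2, b=3, s=2, x=5: events B1->T, B2->T, B2->T, B2->T, B2->F, B3->F, B4->F, B5->T, B7->S, B6->T, B8->T, B9->F, B10->T; outcomes B1=T, B2=T, B2=F, B3=F, B4=F, B5=T, B6=T, B7=S, B8=T, B9=F, B10=T
input #3, b=3, s=2, x=6: events B1->T, B2->T, B2->T, B2->T, B2->T, B2->F, B3->F, B4->T, B7->E, B6->T, B8->T, B9->F, B10->T; outcomes B1=T, B2=T, B2=F, B3=F, B4=T, B6=T, B7=E, B8=T, B9=F, B10=T
input #4, b=3, s=5, x=6: events B1->F, B2->T, B2->T, B2->T, B2->T, B2->F, B3->F, B4->T, B7->E, B6->T, B8->F, B9->F, B10->F; outcomes B1=F, B2=T, B2=F, B3=F, B4=T, B6=T, B7=E, B8=F, B9=F, B10=F
input #5, b=2, s=1, x=5: events B1->T, B2->T, B2->T, B2->T, B2->F, B3->T, B4->F, B5->T, B7->S, B6->T, B8->T, B9->F, B10->T; outcomes B1=T, B2=T, B2=F, B3=T, B4=F, B5=T, B6=T, B7=S, B8=T, B9=F, B10=T
union over all inputs: B1=T, B1=F, B2=T, B2=F, B3=T, B3=F, B4=T, B4=F, B5=T, B6=T, B7=S, B7=E, B8=T, B8=F, B9=F, B10=T, B10=F (17 outcomes)
checked all size-1 subsets: none covers 17 outcomes (max 11/17)
size 2: inputs {4, 5} cover all 17 outcomes, and no lexicographically smaller subset of this size does
Answer: 4, 5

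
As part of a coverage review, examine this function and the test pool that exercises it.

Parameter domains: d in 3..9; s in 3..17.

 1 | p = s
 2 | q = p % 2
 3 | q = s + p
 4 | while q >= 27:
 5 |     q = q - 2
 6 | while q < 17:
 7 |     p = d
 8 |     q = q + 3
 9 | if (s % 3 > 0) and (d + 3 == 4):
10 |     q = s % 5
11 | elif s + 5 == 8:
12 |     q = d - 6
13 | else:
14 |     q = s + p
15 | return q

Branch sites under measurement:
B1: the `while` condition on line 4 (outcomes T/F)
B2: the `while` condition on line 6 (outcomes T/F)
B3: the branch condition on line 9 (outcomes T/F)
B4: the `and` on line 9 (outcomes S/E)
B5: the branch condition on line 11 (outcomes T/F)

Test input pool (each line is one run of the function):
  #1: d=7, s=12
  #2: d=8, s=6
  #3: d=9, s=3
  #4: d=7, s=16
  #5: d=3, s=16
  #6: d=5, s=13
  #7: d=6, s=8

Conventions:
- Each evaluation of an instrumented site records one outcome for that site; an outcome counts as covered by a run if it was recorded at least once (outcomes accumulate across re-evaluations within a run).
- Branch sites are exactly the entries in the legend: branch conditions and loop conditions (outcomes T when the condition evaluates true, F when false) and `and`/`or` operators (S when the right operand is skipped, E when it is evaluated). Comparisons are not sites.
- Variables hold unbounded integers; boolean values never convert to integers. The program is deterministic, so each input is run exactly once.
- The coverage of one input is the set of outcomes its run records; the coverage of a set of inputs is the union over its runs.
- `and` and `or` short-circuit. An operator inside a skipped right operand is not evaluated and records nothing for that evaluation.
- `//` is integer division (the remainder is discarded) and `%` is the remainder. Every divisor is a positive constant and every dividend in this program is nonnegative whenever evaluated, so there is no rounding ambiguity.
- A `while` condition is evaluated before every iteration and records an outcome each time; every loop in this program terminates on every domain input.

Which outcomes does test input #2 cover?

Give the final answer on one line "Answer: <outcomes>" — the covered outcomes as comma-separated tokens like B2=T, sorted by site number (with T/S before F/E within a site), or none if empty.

Running input #2 (d=8, s=6), event by event:
  B1->F, B2->T, B2->T, B2->F, B4->S, B3->F, B5->F
deduplicating events, the covered set is: B1=F, B2=T, B2=F, B3=F, B4=S, B5=F

Answer: B1=F, B2=T, B2=F, B3=F, B4=S, B5=F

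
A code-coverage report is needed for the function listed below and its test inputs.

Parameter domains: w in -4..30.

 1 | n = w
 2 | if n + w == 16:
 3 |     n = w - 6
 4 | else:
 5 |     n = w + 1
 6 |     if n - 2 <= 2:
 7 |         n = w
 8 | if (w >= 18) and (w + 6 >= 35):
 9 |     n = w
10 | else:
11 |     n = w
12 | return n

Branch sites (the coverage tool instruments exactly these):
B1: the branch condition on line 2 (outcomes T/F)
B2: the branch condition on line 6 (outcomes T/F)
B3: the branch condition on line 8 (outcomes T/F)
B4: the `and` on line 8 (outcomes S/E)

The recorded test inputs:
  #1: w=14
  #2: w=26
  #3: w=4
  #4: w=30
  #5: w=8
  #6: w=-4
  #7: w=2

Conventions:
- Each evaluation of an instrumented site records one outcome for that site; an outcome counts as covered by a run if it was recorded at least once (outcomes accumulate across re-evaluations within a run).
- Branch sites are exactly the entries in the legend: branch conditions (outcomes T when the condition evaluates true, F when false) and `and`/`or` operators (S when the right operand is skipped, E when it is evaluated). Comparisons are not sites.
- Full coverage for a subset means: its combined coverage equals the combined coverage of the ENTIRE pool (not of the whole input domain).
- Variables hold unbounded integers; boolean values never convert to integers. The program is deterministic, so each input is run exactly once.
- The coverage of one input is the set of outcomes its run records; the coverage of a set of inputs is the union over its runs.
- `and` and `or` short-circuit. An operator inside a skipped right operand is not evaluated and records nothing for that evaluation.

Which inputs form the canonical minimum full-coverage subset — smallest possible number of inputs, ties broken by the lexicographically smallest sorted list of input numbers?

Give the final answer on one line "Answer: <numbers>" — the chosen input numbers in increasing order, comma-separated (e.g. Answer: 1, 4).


input #1, w=14: outcomes B1=F, B2=F, B3=F, B4=S
input #2, w=26: outcomes B1=F, B2=F, B3=F, B4=E
input #3, w=4: outcomes B1=F, B2=F, B3=F, B4=S
input #4, w=30: outcomes B1=F, B2=F, B3=T, B4=E
input #5, w=8: outcomes B1=T, B3=F, B4=S
input #6, w=-4: outcomes B1=F, B2=T, B3=F, B4=S
input #7, w=2: outcomes B1=F, B2=T, B3=F, B4=S
the full pool covers 8 outcomes: B1=T, B1=F, B2=T, B2=F, B3=T, B3=F, B4=S, B4=E
checked all size-1 subsets: none covers 8 outcomes (max 4/8)
checked all size-2 subsets: none covers 8 outcomes (max 7/8)
inputs {4, 5, 6} (size 3) cover everything; no size-3 subset with a lexicographically smaller index list covers all 8
Answer: 4, 5, 6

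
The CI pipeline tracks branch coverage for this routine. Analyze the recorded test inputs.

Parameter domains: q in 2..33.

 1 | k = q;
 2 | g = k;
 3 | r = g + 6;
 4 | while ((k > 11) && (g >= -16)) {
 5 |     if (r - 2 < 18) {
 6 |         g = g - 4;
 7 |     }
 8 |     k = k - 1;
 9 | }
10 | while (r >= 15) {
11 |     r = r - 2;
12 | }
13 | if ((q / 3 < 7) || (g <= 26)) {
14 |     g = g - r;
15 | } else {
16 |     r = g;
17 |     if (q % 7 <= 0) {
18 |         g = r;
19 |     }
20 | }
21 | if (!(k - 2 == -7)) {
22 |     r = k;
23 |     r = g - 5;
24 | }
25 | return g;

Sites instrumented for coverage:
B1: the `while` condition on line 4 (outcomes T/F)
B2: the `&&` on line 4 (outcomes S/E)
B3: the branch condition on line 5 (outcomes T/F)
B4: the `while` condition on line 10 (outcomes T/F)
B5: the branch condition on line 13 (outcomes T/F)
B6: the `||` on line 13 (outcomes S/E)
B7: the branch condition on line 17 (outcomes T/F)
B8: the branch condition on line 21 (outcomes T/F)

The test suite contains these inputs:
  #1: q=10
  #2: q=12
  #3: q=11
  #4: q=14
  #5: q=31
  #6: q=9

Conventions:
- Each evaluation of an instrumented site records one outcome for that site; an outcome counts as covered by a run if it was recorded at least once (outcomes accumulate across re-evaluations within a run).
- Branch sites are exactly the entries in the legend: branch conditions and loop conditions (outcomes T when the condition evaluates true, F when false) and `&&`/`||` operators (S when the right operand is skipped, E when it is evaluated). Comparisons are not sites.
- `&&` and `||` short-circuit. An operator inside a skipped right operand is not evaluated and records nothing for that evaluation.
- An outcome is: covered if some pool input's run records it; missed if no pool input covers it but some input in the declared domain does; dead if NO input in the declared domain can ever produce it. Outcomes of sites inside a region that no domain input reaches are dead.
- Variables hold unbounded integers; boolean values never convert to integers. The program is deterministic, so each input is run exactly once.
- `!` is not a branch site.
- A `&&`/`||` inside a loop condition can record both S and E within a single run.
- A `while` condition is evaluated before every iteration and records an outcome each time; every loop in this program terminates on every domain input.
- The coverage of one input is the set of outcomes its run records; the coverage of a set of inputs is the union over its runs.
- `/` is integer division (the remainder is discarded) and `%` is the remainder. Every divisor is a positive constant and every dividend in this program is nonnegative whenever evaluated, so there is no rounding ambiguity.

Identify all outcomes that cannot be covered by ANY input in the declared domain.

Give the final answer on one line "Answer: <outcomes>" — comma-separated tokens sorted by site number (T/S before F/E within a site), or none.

checking every outcome against all 32 domain inputs:
  B8=F: never recorded by any domain input -> dead
  reachable outcomes have witnesses, e.g. B1=T (e.g. q=12), B1=F (e.g. q=2), B2=S (e.g. q=2), B2=E (e.g. q=12)

Answer: B8=F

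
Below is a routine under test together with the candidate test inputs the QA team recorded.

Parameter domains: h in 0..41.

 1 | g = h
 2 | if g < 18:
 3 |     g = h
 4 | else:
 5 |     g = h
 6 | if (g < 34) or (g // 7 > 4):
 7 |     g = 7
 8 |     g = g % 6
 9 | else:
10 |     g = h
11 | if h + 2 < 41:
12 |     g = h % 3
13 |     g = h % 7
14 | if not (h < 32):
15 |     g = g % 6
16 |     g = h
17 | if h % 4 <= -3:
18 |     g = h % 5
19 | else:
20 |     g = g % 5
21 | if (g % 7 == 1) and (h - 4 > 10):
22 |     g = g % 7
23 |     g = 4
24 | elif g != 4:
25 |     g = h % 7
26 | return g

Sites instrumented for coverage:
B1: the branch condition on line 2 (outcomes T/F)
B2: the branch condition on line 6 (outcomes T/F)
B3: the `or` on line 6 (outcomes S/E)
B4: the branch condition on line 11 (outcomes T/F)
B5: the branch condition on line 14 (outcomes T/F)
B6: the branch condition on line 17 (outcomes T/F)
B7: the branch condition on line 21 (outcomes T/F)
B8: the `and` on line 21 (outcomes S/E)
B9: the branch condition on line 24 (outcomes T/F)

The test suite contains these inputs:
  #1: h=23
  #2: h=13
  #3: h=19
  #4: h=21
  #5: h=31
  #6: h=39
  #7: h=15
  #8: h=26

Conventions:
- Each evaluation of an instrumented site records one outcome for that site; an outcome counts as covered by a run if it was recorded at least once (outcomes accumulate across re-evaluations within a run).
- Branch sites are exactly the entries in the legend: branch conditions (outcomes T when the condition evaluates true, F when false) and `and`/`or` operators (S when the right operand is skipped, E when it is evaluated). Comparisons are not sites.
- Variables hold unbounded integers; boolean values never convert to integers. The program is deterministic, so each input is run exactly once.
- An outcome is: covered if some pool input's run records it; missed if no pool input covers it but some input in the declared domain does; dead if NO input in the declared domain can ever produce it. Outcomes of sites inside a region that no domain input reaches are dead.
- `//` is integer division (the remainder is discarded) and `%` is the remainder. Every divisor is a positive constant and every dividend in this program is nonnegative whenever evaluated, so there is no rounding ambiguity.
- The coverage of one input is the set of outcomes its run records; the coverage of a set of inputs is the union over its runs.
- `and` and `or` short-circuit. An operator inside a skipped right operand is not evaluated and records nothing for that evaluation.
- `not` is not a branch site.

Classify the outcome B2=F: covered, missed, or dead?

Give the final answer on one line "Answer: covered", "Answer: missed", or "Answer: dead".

no pool input records B2=F
but domain input (h=34) does record it -> reachable, so missed

Answer: missed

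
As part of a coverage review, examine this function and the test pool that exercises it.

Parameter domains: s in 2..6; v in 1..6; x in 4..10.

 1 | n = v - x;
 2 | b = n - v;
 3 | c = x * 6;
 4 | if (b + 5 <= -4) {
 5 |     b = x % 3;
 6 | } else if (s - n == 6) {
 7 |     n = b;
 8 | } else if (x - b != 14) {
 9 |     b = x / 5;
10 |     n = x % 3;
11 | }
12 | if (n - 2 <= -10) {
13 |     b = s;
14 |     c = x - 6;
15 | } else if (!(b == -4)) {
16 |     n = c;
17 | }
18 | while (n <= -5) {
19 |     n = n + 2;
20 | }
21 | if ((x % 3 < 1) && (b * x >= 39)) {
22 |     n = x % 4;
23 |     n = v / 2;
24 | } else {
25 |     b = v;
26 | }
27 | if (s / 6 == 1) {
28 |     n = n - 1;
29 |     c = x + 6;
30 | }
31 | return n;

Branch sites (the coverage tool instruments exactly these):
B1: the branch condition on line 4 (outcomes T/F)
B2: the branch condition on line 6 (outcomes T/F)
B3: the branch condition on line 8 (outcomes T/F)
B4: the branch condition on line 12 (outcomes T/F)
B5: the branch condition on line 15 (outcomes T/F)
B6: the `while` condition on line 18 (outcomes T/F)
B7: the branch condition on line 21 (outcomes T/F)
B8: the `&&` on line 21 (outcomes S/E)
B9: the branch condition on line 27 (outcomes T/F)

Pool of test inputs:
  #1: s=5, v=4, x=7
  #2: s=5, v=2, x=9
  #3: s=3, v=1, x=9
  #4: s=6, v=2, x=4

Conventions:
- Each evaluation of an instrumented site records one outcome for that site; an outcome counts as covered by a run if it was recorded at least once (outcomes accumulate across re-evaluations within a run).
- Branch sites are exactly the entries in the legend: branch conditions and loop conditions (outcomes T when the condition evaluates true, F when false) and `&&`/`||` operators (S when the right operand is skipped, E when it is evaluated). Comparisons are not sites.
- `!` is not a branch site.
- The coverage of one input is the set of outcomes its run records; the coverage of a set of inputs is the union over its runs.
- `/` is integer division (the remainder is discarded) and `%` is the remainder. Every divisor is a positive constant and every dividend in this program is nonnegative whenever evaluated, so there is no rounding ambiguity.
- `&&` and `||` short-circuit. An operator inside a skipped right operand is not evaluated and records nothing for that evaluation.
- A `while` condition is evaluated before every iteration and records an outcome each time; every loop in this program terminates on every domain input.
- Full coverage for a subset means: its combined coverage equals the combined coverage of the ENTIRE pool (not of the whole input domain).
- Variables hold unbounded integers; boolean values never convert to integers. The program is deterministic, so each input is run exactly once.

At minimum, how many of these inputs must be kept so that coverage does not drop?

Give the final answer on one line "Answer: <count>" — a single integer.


input #1, s=5, v=4, x=7: events B1->F, B2->F, B3->F, B4->F, B5->T, B6->F, B8->S, B7->F, B9->F; outcomes B1=F, B2=F, B3=F, B4=F, B5=T, B6=F, B7=F, B8=S, B9=F
input #2, s=5, v=2, x=9: events B1->T, B4->F, B5->T, B6->F, B8->E, B7->F, B9->F; outcomes B1=T, B4=F, B5=T, B6=F, B7=F, B8=E, B9=F
input #3, s=3, v=1, x=9: events B1->T, B4->T, B6->T, B6->T, B6->F, B8->E, B7->F, B9->F; outcomes B1=T, B4=T, B6=T, B6=F, B7=F, B8=E, B9=F
input #4, s=6, v=2, x=4: events B1->F, B2->F, B3->T, B4->F, B5->T, B6->F, B8->S, B7->F, B9->T; outcomes B1=F, B2=F, B3=T, B4=F, B5=T, B6=F, B7=F, B8=S, B9=T
together the pool reaches 15 outcomes: B1=T, B1=F, B2=F, B3=T, B3=F, B4=T, B4=F, B5=T, B6=T, B6=F, B7=F, B8=S, B8=E, B9=T, B9=F
no size-1 subset reaches all 15 outcomes (best union: 9/15)
no size-2 subset reaches all 15 outcomes (best union: 14/15)
at size 3, {1, 3, 4} reaches all 15 outcomes; every lexicographically earlier size-3 subset fails
Answer: 3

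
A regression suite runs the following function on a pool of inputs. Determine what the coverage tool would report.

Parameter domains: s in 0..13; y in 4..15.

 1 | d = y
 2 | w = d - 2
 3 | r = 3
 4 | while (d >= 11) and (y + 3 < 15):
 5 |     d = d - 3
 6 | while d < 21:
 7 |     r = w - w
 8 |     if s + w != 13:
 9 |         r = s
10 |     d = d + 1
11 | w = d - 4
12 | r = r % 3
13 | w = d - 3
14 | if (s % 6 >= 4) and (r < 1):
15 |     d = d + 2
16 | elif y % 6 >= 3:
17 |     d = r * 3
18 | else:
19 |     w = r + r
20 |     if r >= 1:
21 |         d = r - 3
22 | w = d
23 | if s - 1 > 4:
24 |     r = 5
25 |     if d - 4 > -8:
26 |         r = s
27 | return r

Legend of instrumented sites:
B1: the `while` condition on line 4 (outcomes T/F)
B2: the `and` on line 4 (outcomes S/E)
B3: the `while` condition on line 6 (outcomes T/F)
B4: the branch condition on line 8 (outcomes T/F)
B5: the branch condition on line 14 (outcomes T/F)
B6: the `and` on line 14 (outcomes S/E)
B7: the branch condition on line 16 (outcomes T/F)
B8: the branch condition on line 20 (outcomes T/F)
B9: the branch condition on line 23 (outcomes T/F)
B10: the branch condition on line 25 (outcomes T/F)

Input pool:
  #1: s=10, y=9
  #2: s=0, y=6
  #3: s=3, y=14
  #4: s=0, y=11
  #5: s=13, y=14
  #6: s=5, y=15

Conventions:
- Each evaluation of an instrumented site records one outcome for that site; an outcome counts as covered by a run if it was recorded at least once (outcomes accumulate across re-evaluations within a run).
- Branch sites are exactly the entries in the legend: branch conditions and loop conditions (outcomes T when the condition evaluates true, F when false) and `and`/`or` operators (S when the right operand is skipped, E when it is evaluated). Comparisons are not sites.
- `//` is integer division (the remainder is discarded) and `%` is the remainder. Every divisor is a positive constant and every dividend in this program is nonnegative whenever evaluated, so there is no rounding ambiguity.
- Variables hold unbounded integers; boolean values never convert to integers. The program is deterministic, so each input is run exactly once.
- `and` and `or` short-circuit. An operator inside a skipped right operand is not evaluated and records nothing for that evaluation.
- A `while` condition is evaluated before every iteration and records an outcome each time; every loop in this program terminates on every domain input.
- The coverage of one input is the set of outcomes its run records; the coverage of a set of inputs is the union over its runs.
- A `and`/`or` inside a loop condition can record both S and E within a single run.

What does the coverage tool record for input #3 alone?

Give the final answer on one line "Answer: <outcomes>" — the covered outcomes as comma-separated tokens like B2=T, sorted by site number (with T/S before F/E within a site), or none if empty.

Event log for input #3 (s=3, y=14):
  B2->E, B1->F, B3->T, B4->T, B3->T, B4->T, B3->T, B4->T, B3->T, B4->T
  B3->T, B4->T, B3->T, B4->T, B3->T, B4->T, B3->F, B6->S, B5->F, B7->F
  B8->F, B9->F
deduplicating events, the covered set is: B1=F, B2=E, B3=T, B3=F, B4=T, B5=F, B6=S, B7=F, B8=F, B9=F

Answer: B1=F, B2=E, B3=T, B3=F, B4=T, B5=F, B6=S, B7=F, B8=F, B9=F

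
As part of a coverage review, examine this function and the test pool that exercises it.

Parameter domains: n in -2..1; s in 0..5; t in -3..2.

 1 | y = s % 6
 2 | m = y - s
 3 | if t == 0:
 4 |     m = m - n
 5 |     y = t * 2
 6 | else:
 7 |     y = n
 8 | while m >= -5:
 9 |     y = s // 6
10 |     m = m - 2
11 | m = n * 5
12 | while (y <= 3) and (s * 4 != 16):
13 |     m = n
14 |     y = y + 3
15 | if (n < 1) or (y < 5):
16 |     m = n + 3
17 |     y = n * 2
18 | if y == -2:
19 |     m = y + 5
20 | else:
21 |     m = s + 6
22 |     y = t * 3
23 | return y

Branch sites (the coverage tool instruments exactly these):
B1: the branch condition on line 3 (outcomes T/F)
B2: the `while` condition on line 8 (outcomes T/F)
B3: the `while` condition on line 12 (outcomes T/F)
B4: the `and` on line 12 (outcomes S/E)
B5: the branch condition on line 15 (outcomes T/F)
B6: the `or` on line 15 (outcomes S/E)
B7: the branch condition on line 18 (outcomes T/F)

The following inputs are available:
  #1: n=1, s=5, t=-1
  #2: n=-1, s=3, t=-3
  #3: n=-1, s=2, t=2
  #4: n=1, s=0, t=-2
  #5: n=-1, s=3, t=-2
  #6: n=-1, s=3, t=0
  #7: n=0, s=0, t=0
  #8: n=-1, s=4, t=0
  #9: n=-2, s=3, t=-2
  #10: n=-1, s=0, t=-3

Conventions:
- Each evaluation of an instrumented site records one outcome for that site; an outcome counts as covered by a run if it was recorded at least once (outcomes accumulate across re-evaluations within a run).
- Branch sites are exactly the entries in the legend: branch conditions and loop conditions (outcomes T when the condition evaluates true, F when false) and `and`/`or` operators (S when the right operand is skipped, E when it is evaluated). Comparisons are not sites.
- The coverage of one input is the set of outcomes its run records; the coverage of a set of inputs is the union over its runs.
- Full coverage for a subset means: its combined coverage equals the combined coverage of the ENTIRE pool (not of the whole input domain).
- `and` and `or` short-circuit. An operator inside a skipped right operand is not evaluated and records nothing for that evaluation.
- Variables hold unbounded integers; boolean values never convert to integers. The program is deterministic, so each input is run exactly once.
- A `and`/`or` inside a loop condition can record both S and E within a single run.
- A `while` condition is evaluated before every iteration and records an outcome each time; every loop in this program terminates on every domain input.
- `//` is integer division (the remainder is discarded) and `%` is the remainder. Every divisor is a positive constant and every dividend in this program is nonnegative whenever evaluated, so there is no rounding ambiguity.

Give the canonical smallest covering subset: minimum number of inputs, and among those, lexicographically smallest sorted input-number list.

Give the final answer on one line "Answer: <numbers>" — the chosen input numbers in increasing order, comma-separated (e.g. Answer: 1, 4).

run #1 (n=1, s=5, t=-1) runs B1->F, B2->T, B2->T, B2->T, B2->F, B4->E, B3->T, B4->E, B3->T, B4->S, B3->F, B6->E, B5->F, B7->F; records B1=F, B2=T, B2=F, B3=T, B3=F, B4=S, B4=E, B5=F, B6=E, B7=F
run #2 (n=-1, s=3, t=-3) runs B1->F, B2->T, B2->T, B2->T, B2->F, B4->E, B3->T, B4->E, B3->T, B4->S, B3->F, B6->S, B5->T, B7->T; records B1=F, B2=T, B2=F, B3=T, B3=F, B4=S, B4=E, B5=T, B6=S, B7=T
run #3 (n=-1, s=2, t=2) runs B1->F, B2->T, B2->T, B2->T, B2->F, B4->E, B3->T, B4->E, B3->T, B4->S, B3->F, B6->S, B5->T, B7->T; records B1=F, B2=T, B2=F, B3=T, B3=F, B4=S, B4=E, B5=T, B6=S, B7=T
run #4 (n=1, s=0, t=-2) runs B1->F, B2->T, B2->T, B2->T, B2->F, B4->E, B3->T, B4->E, B3->T, B4->S, B3->F, B6->E, B5->F, B7->F; records B1=F, B2=T, B2=F, B3=T, B3=F, B4=S, B4=E, B5=F, B6=E, B7=F
run #5 (n=-1, s=3, t=-2) runs B1->F, B2->T, B2->T, B2->T, B2->F, B4->E, B3->T, B4->E, B3->T, B4->S, B3->F, B6->S, B5->T, B7->T; records B1=F, B2=T, B2=F, B3=T, B3=F, B4=S, B4=E, B5=T, B6=S, B7=T
run #6 (n=-1, s=3, t=0) runs B1->T, B2->T, B2->T, B2->T, B2->T, B2->F, B4->E, B3->T, B4->E, B3->T, B4->S, B3->F, B6->S, B5->T, ...; records B1=T, B2=T, B2=F, B3=T, B3=F, B4=S, B4=E, B5=T, B6=S, B7=T
run #7 (n=0, s=0, t=0) runs B1->T, B2->T, B2->T, B2->T, B2->F, B4->E, B3->T, B4->E, B3->T, B4->S, B3->F, B6->S, B5->T, B7->F; records B1=T, B2=T, B2=F, B3=T, B3=F, B4=S, B4=E, B5=T, B6=S, B7=F
run #8 (n=-1, s=4, t=0) runs B1->T, B2->T, B2->T, B2->T, B2->T, B2->F, B4->E, B3->F, B6->S, B5->T, B7->T; records B1=T, B2=T, B2=F, B3=F, B4=E, B5=T, B6=S, B7=T
run #9 (n=-2, s=3, t=-2) runs B1->F, B2->T, B2->T, B2->T, B2->F, B4->E, B3->T, B4->E, B3->T, B4->S, B3->F, B6->S, B5->T, B7->F; records B1=F, B2=T, B2=F, B3=T, B3=F, B4=S, B4=E, B5=T, B6=S, B7=F
run #10 (n=-1, s=0, t=-3) runs B1->F, B2->T, B2->T, B2->T, B2->F, B4->E, B3->T, B4->E, B3->T, B4->S, B3->F, B6->S, B5->T, B7->T; records B1=F, B2=T, B2=F, B3=T, B3=F, B4=S, B4=E, B5=T, B6=S, B7=T
the full pool covers 14 outcomes: B1=T, B1=F, B2=T, B2=F, B3=T, B3=F, B4=S, B4=E, B5=T, B5=F, B6=S, B6=E, B7=T, B7=F
no size-1 subset reaches all 14 outcomes (best union: 10/14)
size 2: inputs {1, 6} cover all 14 outcomes, and no lexicographically smaller subset of this size does

Answer: 1, 6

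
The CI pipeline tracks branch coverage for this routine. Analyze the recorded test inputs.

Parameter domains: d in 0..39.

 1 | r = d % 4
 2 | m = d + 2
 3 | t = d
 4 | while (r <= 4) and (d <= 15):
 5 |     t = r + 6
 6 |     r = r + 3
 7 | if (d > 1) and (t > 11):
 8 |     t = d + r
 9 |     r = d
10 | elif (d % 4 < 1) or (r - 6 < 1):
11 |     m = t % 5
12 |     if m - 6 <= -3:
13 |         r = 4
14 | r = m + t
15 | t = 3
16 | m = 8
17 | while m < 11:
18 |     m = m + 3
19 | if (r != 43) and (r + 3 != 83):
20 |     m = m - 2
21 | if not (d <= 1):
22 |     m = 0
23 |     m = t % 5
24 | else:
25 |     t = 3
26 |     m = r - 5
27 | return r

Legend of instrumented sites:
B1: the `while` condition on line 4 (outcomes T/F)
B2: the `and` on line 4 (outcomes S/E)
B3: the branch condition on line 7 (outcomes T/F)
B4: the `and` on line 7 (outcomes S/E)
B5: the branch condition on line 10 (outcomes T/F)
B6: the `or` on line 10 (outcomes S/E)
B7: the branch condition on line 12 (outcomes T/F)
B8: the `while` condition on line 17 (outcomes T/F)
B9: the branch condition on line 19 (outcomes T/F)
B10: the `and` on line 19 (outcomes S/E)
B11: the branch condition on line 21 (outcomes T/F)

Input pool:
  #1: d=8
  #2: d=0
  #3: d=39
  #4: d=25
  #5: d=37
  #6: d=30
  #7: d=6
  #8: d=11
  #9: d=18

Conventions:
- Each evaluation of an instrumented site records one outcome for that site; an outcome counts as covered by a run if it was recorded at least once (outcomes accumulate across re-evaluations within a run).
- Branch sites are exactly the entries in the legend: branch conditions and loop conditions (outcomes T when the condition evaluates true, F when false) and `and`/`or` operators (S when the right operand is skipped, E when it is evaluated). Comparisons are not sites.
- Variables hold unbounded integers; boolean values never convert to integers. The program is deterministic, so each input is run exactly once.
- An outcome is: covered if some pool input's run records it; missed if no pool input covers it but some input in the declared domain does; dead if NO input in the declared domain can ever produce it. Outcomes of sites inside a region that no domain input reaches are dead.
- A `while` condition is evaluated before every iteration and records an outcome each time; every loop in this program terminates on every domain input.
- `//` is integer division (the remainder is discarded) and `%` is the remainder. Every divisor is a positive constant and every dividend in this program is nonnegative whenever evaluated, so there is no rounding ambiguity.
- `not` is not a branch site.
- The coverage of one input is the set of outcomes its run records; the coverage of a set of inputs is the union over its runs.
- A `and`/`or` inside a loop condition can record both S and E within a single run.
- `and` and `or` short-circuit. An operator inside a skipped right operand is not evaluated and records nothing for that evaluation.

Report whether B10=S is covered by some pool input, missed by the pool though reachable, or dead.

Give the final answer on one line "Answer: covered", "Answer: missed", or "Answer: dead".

no pool input records B10=S
but domain input (d=19) does record it -> reachable, so missed

Answer: missed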